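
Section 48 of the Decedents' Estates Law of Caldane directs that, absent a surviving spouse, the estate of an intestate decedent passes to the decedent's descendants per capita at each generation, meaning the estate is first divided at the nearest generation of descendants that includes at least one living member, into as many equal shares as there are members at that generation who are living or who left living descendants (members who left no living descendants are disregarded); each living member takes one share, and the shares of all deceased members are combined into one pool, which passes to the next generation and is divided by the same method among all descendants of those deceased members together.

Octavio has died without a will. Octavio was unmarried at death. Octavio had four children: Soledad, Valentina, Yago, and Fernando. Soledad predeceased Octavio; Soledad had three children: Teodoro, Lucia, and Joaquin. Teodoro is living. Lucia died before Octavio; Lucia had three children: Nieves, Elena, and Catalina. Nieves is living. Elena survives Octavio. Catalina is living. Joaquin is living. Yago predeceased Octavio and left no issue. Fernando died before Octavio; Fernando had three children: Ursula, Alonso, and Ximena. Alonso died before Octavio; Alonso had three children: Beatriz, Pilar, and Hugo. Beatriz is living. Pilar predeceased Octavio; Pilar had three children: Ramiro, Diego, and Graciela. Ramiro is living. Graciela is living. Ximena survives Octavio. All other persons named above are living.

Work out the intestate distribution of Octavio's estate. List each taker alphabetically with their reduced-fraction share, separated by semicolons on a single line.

Beatriz 1/27; Catalina 1/27; Diego 1/81; Elena 1/27; Graciela 1/81; Hugo 1/27; Joaquin 1/9; Nieves 1/27; Ramiro 1/81; Teodoro 1/9; Ursula 1/9; Valentina 1/3; Ximena 1/9

There is no surviving spouse, so the entire estate passes to Octavio's descendants per capita at each generation.
At generation 1 (Soledad, Valentina, Fernando) there are 3 shares of (1)/3 = 1/3 each.
Living: Valentina — each takes 1/3.
Deceased: Soledad and Fernando. Their combined 2/3 is pooled and carried to generation 2.
At generation 2 (Teodoro, Lucia, Joaquin, Ursula, Alonso, Ximena) there are 6 shares of (2/3)/6 = 1/9 each.
Living: Teodoro, Joaquin, Ursula, and Ximena — each takes 1/9.
Deceased: Lucia and Alonso. Their combined 2/9 is pooled and carried to generation 3.
At generation 3 (Nieves, Elena, Catalina, Beatriz, Pilar, Hugo) there are 6 shares of (2/9)/6 = 1/27 each.
Living: Nieves, Elena, Catalina, Beatriz, and Hugo — each takes 1/27.
Deceased: Pilar. That 1/27 share is carried to generation 4.
At generation 4 (Ramiro, Diego, Graciela) there are 3 shares of (1/27)/3 = 1/81 each.
Living: Ramiro, Diego, and Graciela — each takes 1/81.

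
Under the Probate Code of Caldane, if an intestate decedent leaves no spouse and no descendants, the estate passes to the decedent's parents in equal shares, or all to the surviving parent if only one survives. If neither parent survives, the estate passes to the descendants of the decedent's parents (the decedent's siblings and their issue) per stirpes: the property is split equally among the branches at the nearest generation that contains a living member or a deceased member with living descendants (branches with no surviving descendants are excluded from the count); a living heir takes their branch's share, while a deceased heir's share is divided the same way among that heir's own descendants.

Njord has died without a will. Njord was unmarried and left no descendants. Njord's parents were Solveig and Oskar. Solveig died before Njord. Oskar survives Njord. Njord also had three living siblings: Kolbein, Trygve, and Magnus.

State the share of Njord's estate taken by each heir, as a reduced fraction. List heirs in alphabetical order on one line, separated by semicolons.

Oskar 1

Only one parent, Oskar, survives, so Oskar takes the entire estate. The siblings take nothing because a surviving parent has priority.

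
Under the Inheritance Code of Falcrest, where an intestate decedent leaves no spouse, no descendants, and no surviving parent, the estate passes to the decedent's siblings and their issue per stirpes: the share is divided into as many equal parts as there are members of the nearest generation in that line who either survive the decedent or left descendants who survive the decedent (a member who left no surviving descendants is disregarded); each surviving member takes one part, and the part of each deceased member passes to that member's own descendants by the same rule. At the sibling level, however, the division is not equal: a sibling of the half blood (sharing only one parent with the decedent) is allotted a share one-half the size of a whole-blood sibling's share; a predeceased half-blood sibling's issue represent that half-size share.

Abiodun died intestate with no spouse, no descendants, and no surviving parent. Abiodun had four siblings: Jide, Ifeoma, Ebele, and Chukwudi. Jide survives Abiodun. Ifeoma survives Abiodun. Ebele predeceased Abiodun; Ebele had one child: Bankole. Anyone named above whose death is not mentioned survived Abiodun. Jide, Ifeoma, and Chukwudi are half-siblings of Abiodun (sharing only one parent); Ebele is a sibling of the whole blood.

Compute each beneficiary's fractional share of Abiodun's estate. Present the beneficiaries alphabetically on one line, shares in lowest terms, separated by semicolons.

No spouse, descendants, or parent survives, so the estate passes to Abiodun's siblings per stirpes.
Half-blood siblings count for one-half the weight of whole-blood siblings at the initial division.
Dividing 1 in proportion to weights (total weight 5/2): Jide (weight 1/2) → 1/5; Ifeoma (weight 1/2) → 1/5; Ebele (weight 1) → 2/5; Chukwudi (weight 1/2) → 1/5.
Jide is living and takes 1/5.
Ifeoma is living and takes 1/5.
Ebele predeceased; the 2/5 allotted to Ebele's branch passes to Ebele's issue by representation.
Bankole is the sole taker at this level and receives the full 2/5.
Chukwudi is living and takes 1/5.

Bankole 2/5; Chukwudi 1/5; Ifeoma 1/5; Jide 1/5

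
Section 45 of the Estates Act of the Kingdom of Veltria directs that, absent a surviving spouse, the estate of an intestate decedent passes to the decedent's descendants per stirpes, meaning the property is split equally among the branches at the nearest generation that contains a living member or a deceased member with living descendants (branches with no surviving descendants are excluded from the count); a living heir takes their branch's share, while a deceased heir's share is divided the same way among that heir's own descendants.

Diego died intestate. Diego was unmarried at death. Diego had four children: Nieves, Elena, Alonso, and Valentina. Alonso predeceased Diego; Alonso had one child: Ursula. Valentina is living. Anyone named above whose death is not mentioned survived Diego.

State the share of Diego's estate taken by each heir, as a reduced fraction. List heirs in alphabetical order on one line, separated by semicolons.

There is no surviving spouse, so the entire estate passes to Diego's descendants per stirpes.
The estate is divided into 4 equal shares of 1/4 among Nieves, Elena, Alonso, Valentina.
Nieves is living and takes 1/4.
Elena is living and takes 1/4.
Alonso predeceased; the 1/4 allotted to Alonso's branch passes to Alonso's issue by representation.
Ursula is the sole taker at this level and receives the full 1/4.
Valentina is living and takes 1/4.

Elena 1/4; Nieves 1/4; Ursula 1/4; Valentina 1/4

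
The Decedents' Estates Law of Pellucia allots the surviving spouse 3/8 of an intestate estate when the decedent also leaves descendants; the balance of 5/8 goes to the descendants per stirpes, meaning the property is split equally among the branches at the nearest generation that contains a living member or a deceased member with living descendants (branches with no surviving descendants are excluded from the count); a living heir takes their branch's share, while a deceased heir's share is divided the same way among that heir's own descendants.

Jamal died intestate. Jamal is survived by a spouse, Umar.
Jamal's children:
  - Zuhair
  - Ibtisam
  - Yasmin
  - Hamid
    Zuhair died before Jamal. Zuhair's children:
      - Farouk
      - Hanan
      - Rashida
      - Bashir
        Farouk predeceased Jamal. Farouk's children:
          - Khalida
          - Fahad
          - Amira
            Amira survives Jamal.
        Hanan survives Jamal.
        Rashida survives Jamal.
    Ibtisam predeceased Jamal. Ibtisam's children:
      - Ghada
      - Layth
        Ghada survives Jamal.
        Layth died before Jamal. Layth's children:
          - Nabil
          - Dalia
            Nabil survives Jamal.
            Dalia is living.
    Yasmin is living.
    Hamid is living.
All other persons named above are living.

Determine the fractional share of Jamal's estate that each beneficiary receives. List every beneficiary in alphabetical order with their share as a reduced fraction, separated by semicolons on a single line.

Amira 5/384; Bashir 5/128; Dalia 5/128; Fahad 5/384; Ghada 5/64; Hamid 5/32; Hanan 5/128; Khalida 5/384; Nabil 5/128; Rashida 5/128; Umar 3/8; Yasmin 5/32

Umar, as surviving spouse, takes 3/8.
The remaining 5/8 passes to Jamal's descendants per stirpes.
The 5/8 is divided into 4 equal shares of 5/32 among Zuhair, Ibtisam, Yasmin, Hamid.
Zuhair predeceased; the 5/32 allotted to Zuhair's branch passes to Zuhair's issue by representation.
The 5/32 is divided into 4 equal shares of 5/128 among Farouk, Hanan, Rashida, Bashir.
Farouk predeceased; the 5/128 allotted to Farouk's branch passes to Farouk's issue by representation.
The 5/128 is divided into 3 equal shares of 5/384 among Khalida, Fahad, Amira.
Khalida is living and takes 5/384.
Fahad is living and takes 5/384.
Amira is living and takes 5/384.
Hanan is living and takes 5/128.
Rashida is living and takes 5/128.
Bashir is living and takes 5/128.
Ibtisam predeceased; the 5/32 allotted to Ibtisam's branch passes to Ibtisam's issue by representation.
The 5/32 is divided into 2 equal shares of 5/64 among Ghada, Layth.
Ghada is living and takes 5/64.
Layth predeceased; the 5/64 allotted to Layth's branch passes to Layth's issue by representation.
The 5/64 is divided into 2 equal shares of 5/128 among Nabil, Dalia.
Nabil is living and takes 5/128.
Dalia is living and takes 5/128.
Yasmin is living and takes 5/32.
Hamid is living and takes 5/32.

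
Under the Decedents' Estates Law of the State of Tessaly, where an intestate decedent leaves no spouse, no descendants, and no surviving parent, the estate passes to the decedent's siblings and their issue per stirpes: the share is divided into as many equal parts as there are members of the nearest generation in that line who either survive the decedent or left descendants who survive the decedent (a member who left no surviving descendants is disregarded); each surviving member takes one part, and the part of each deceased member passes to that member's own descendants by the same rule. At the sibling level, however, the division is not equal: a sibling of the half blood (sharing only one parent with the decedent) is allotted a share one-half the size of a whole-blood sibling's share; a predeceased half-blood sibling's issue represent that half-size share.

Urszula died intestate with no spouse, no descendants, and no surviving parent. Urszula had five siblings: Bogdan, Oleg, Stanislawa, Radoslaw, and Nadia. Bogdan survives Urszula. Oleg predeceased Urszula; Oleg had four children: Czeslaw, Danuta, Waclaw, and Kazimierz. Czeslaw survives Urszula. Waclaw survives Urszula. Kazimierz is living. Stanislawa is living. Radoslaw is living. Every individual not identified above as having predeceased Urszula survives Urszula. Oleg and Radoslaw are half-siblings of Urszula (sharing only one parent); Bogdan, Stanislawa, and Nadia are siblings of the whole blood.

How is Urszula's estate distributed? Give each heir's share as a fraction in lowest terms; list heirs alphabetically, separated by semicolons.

Bogdan 1/4; Czeslaw 1/32; Danuta 1/32; Kazimierz 1/32; Nadia 1/4; Radoslaw 1/8; Stanislawa 1/4; Waclaw 1/32

No spouse, descendants, or parent survives, so the estate passes to Urszula's siblings per stirpes.
Half-blood siblings count for one-half the weight of whole-blood siblings at the initial division.
Dividing 1 in proportion to weights (total weight 4): Bogdan (weight 1) → 1/4; Oleg (weight 1/2) → 1/8; Stanislawa (weight 1) → 1/4; Radoslaw (weight 1/2) → 1/8; Nadia (weight 1) → 1/4.
Bogdan is living and takes 1/4.
Oleg predeceased; the 1/8 allotted to Oleg's branch passes to Oleg's issue by representation.
The 1/8 is divided into 4 equal shares of 1/32 among Czeslaw, Danuta, Waclaw, Kazimierz.
Czeslaw is living and takes 1/32.
Danuta is living and takes 1/32.
Waclaw is living and takes 1/32.
Kazimierz is living and takes 1/32.
Stanislawa is living and takes 1/4.
Radoslaw is living and takes 1/8.
Nadia is living and takes 1/4.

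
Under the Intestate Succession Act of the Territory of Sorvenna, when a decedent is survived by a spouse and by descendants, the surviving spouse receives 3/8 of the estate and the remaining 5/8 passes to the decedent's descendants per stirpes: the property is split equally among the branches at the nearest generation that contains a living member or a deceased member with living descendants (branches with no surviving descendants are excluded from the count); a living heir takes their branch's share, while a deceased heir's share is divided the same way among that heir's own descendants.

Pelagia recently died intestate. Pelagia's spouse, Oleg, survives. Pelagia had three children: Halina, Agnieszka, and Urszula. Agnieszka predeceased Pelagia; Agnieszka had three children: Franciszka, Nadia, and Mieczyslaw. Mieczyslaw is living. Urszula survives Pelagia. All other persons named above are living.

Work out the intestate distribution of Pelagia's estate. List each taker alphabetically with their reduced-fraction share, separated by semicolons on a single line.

Oleg, as surviving spouse, takes 3/8.
The remaining 5/8 passes to Pelagia's descendants per stirpes.
The 5/8 is divided into 3 equal shares of 5/24 among Halina, Agnieszka, Urszula.
Halina is living and takes 5/24.
Agnieszka predeceased; the 5/24 allotted to Agnieszka's branch passes to Agnieszka's issue by representation.
The 5/24 is divided into 3 equal shares of 5/72 among Franciszka, Nadia, Mieczyslaw.
Franciszka is living and takes 5/72.
Nadia is living and takes 5/72.
Mieczyslaw is living and takes 5/72.
Urszula is living and takes 5/24.

Franciszka 5/72; Halina 5/24; Mieczyslaw 5/72; Nadia 5/72; Oleg 3/8; Urszula 5/24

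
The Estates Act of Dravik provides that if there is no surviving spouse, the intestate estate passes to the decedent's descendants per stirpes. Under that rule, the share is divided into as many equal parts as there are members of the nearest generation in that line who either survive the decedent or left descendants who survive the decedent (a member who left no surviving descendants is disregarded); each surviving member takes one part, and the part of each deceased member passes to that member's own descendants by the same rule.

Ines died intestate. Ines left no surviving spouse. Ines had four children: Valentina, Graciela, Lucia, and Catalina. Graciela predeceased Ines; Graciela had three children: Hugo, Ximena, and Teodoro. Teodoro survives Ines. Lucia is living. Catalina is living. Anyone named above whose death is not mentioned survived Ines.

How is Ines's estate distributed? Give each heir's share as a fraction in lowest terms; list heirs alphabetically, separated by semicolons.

Catalina 1/4; Hugo 1/12; Lucia 1/4; Teodoro 1/12; Valentina 1/4; Ximena 1/12

There is no surviving spouse, so the entire estate passes to Ines's descendants per stirpes.
The estate is divided into 4 equal shares of 1/4 among Valentina, Graciela, Lucia, Catalina.
Valentina is living and takes 1/4.
Graciela predeceased; the 1/4 allotted to Graciela's branch passes to Graciela's issue by representation.
The 1/4 is divided into 3 equal shares of 1/12 among Hugo, Ximena, Teodoro.
Hugo is living and takes 1/12.
Ximena is living and takes 1/12.
Teodoro is living and takes 1/12.
Lucia is living and takes 1/4.
Catalina is living and takes 1/4.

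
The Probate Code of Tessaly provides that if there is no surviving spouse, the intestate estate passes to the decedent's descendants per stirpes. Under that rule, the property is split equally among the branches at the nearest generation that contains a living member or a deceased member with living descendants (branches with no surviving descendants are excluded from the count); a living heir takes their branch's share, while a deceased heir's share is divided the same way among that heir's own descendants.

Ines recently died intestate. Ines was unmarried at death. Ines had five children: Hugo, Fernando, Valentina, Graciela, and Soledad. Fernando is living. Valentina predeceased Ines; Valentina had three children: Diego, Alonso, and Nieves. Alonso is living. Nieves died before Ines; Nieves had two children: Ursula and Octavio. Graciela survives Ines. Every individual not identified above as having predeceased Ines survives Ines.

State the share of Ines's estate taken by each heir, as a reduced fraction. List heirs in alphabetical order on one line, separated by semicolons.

There is no surviving spouse, so the entire estate passes to Ines's descendants per stirpes.
The estate is divided into 5 equal shares of 1/5 among Hugo, Fernando, Valentina, Graciela, Soledad.
Hugo is living and takes 1/5.
Fernando is living and takes 1/5.
Valentina predeceased; the 1/5 allotted to Valentina's branch passes to Valentina's issue by representation.
The 1/5 is divided into 3 equal shares of 1/15 among Diego, Alonso, Nieves.
Diego is living and takes 1/15.
Alonso is living and takes 1/15.
Nieves predeceased; the 1/15 allotted to Nieves's branch passes to Nieves's issue by representation.
The 1/15 is divided into 2 equal shares of 1/30 among Ursula, Octavio.
Ursula is living and takes 1/30.
Octavio is living and takes 1/30.
Graciela is living and takes 1/5.
Soledad is living and takes 1/5.

Alonso 1/15; Diego 1/15; Fernando 1/5; Graciela 1/5; Hugo 1/5; Octavio 1/30; Soledad 1/5; Ursula 1/30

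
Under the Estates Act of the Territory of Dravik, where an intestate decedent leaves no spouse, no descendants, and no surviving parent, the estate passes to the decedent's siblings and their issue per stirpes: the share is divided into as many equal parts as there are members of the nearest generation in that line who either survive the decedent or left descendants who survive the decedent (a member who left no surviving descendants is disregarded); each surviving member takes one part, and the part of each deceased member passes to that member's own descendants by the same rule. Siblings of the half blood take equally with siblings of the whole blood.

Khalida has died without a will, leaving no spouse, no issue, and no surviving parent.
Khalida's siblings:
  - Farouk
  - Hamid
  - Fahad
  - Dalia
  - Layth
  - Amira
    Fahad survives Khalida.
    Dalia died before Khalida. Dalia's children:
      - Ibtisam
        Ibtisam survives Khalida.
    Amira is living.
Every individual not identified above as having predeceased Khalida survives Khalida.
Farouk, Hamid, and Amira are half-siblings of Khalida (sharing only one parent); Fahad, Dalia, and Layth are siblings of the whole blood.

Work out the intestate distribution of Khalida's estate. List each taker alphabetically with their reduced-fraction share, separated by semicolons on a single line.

No spouse, descendants, or parent survives, so the estate passes to Khalida's siblings per stirpes.
Half-blood and whole-blood siblings take equally under the stated rule.
The estate is divided into 6 equal shares of 1/6 among Farouk, Hamid, Fahad, Dalia, Layth, Amira.
Farouk is living and takes 1/6.
Hamid is living and takes 1/6.
Fahad is living and takes 1/6.
Dalia predeceased; the 1/6 allotted to Dalia's branch passes to Dalia's issue by representation.
Ibtisam is the sole taker at this level and receives the full 1/6.
Layth is living and takes 1/6.
Amira is living and takes 1/6.

Amira 1/6; Fahad 1/6; Farouk 1/6; Hamid 1/6; Ibtisam 1/6; Layth 1/6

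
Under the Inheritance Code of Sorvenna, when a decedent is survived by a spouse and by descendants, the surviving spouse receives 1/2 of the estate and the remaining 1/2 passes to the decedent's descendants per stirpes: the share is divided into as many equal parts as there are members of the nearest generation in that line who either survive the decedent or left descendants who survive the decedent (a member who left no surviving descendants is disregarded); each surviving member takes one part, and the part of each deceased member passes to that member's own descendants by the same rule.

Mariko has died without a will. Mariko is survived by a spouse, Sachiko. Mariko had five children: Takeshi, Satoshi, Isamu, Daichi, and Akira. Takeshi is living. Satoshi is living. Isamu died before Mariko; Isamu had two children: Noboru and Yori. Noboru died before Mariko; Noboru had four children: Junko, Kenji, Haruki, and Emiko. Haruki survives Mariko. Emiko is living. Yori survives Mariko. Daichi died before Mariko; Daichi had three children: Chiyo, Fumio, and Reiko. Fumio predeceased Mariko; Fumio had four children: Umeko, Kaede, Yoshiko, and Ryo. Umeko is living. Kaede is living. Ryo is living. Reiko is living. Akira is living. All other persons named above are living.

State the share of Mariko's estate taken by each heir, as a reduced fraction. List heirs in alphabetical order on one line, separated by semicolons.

Akira 1/10; Chiyo 1/30; Emiko 1/80; Haruki 1/80; Junko 1/80; Kaede 1/120; Kenji 1/80; Reiko 1/30; Ryo 1/120; Sachiko 1/2; Satoshi 1/10; Takeshi 1/10; Umeko 1/120; Yori 1/20; Yoshiko 1/120

Sachiko, as surviving spouse, takes 1/2.
The remaining 1/2 passes to Mariko's descendants per stirpes.
The 1/2 is divided into 5 equal shares of 1/10 among Takeshi, Satoshi, Isamu, Daichi, Akira.
Takeshi is living and takes 1/10.
Satoshi is living and takes 1/10.
Isamu predeceased; the 1/10 allotted to Isamu's branch passes to Isamu's issue by representation.
The 1/10 is divided into 2 equal shares of 1/20 among Noboru, Yori.
Noboru predeceased; the 1/20 allotted to Noboru's branch passes to Noboru's issue by representation.
The 1/20 is divided into 4 equal shares of 1/80 among Junko, Kenji, Haruki, Emiko.
Junko is living and takes 1/80.
Kenji is living and takes 1/80.
Haruki is living and takes 1/80.
Emiko is living and takes 1/80.
Yori is living and takes 1/20.
Daichi predeceased; the 1/10 allotted to Daichi's branch passes to Daichi's issue by representation.
The 1/10 is divided into 3 equal shares of 1/30 among Chiyo, Fumio, Reiko.
Chiyo is living and takes 1/30.
Fumio predeceased; the 1/30 allotted to Fumio's branch passes to Fumio's issue by representation.
The 1/30 is divided into 4 equal shares of 1/120 among Umeko, Kaede, Yoshiko, Ryo.
Umeko is living and takes 1/120.
Kaede is living and takes 1/120.
Yoshiko is living and takes 1/120.
Ryo is living and takes 1/120.
Reiko is living and takes 1/30.
Akira is living and takes 1/10.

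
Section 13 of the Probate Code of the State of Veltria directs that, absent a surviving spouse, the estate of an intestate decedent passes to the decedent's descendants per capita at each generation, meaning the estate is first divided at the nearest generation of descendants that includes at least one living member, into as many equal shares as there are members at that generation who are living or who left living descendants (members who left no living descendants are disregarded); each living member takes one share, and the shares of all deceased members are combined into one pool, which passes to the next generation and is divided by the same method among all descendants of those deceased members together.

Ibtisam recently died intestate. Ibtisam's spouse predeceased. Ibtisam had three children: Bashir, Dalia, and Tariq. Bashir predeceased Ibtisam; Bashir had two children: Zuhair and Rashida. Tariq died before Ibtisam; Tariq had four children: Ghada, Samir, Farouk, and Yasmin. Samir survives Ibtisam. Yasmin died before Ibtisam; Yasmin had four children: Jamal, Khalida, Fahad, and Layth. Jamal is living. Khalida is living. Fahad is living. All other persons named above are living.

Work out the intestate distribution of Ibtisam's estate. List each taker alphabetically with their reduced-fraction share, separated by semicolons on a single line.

There is no surviving spouse, so the entire estate passes to Ibtisam's descendants per capita at each generation.
At generation 1 (Bashir, Dalia, Tariq) there are 3 shares of (1)/3 = 1/3 each.
Living: Dalia — each takes 1/3.
Deceased: Bashir and Tariq. Their combined 2/3 is pooled and carried to generation 2.
At generation 2 (Zuhair, Rashida, Ghada, Samir, Farouk, Yasmin) there are 6 shares of (2/3)/6 = 1/9 each.
Living: Zuhair, Rashida, Ghada, Samir, and Farouk — each takes 1/9.
Deceased: Yasmin. That 1/9 share is carried to generation 3.
At generation 3 (Jamal, Khalida, Fahad, Layth) there are 4 shares of (1/9)/4 = 1/36 each.
Living: Jamal, Khalida, Fahad, and Layth — each takes 1/36.

Dalia 1/3; Fahad 1/36; Farouk 1/9; Ghada 1/9; Jamal 1/36; Khalida 1/36; Layth 1/36; Rashida 1/9; Samir 1/9; Zuhair 1/9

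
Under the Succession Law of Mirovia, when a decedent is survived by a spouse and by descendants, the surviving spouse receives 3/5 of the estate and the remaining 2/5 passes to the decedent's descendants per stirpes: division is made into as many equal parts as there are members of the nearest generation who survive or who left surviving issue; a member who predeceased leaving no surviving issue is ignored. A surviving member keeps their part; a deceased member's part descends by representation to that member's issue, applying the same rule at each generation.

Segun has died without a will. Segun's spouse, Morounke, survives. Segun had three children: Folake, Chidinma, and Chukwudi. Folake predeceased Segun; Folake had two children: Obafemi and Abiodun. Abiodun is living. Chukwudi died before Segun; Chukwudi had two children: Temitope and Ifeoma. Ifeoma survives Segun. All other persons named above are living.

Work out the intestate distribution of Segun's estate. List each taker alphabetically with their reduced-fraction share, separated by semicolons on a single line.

Abiodun 1/15; Chidinma 2/15; Ifeoma 1/15; Morounke 3/5; Obafemi 1/15; Temitope 1/15

Morounke, as surviving spouse, takes 3/5.
The remaining 2/5 passes to Segun's descendants per stirpes.
The 2/5 is divided into 3 equal shares of 2/15 among Folake, Chidinma, Chukwudi.
Folake predeceased; the 2/15 allotted to Folake's branch passes to Folake's issue by representation.
The 2/15 is divided into 2 equal shares of 1/15 among Obafemi, Abiodun.
Obafemi is living and takes 1/15.
Abiodun is living and takes 1/15.
Chidinma is living and takes 2/15.
Chukwudi predeceased; the 2/15 allotted to Chukwudi's branch passes to Chukwudi's issue by representation.
The 2/15 is divided into 2 equal shares of 1/15 among Temitope, Ifeoma.
Temitope is living and takes 1/15.
Ifeoma is living and takes 1/15.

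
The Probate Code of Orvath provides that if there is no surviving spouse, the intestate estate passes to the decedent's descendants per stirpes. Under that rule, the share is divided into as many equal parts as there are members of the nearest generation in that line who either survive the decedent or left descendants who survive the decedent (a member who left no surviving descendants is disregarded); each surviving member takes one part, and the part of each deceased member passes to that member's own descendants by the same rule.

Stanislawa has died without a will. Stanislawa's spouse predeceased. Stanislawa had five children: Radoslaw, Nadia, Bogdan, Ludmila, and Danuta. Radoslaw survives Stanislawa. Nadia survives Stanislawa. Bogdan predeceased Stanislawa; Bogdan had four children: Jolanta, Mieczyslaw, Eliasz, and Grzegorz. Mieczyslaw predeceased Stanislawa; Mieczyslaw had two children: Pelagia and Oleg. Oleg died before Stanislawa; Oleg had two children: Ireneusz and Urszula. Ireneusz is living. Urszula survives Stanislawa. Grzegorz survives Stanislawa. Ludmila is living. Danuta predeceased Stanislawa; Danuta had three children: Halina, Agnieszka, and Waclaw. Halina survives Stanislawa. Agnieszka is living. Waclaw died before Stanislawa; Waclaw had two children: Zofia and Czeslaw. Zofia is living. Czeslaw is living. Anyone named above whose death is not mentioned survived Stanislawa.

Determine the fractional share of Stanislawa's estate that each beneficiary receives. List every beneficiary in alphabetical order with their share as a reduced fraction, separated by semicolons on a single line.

Agnieszka 1/15; Czeslaw 1/30; Eliasz 1/20; Grzegorz 1/20; Halina 1/15; Ireneusz 1/80; Jolanta 1/20; Ludmila 1/5; Nadia 1/5; Pelagia 1/40; Radoslaw 1/5; Urszula 1/80; Zofia 1/30

There is no surviving spouse, so the entire estate passes to Stanislawa's descendants per stirpes.
The estate is divided into 5 equal shares of 1/5 among Radoslaw, Nadia, Bogdan, Ludmila, Danuta.
Radoslaw is living and takes 1/5.
Nadia is living and takes 1/5.
Bogdan predeceased; the 1/5 allotted to Bogdan's branch passes to Bogdan's issue by representation.
The 1/5 is divided into 4 equal shares of 1/20 among Jolanta, Mieczyslaw, Eliasz, Grzegorz.
Jolanta is living and takes 1/20.
Mieczyslaw predeceased; the 1/20 allotted to Mieczyslaw's branch passes to Mieczyslaw's issue by representation.
The 1/20 is divided into 2 equal shares of 1/40 among Pelagia, Oleg.
Pelagia is living and takes 1/40.
Oleg predeceased; the 1/40 allotted to Oleg's branch passes to Oleg's issue by representation.
The 1/40 is divided into 2 equal shares of 1/80 among Ireneusz, Urszula.
Ireneusz is living and takes 1/80.
Urszula is living and takes 1/80.
Eliasz is living and takes 1/20.
Grzegorz is living and takes 1/20.
Ludmila is living and takes 1/5.
Danuta predeceased; the 1/5 allotted to Danuta's branch passes to Danuta's issue by representation.
The 1/5 is divided into 3 equal shares of 1/15 among Halina, Agnieszka, Waclaw.
Halina is living and takes 1/15.
Agnieszka is living and takes 1/15.
Waclaw predeceased; the 1/15 allotted to Waclaw's branch passes to Waclaw's issue by representation.
The 1/15 is divided into 2 equal shares of 1/30 among Zofia, Czeslaw.
Zofia is living and takes 1/30.
Czeslaw is living and takes 1/30.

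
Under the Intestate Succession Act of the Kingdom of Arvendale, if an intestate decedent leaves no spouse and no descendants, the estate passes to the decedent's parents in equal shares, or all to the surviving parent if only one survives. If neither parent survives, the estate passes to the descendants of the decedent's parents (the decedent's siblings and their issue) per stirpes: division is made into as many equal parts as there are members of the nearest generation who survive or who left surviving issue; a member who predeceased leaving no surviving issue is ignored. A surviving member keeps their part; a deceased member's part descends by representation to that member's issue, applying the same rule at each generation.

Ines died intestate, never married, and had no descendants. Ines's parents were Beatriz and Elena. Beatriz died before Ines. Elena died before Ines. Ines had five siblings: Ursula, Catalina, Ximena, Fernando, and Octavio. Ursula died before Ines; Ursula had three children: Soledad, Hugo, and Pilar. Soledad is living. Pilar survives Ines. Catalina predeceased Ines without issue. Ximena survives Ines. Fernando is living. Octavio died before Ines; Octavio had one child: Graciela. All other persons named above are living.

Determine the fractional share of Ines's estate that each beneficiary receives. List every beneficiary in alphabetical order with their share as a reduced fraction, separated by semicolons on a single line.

Neither parent survives and there are no descendants, so the estate passes to Ines's siblings and their issue per stirpes.
Catalina left no surviving issue, so that branch lapses and is disregarded.
The estate is divided into 4 equal shares of 1/4 among Ursula, Ximena, Fernando, Octavio.
Ursula predeceased; the 1/4 allotted to Ursula's branch passes to Ursula's issue by representation.
The 1/4 is divided into 3 equal shares of 1/12 among Soledad, Hugo, Pilar.
Soledad is living and takes 1/12.
Hugo is living and takes 1/12.
Pilar is living and takes 1/12.
Ximena is living and takes 1/4.
Fernando is living and takes 1/4.
Octavio predeceased; the 1/4 allotted to Octavio's branch passes to Octavio's issue by representation.
Graciela is the sole taker at this level and receives the full 1/4.

Fernando 1/4; Graciela 1/4; Hugo 1/12; Pilar 1/12; Soledad 1/12; Ximena 1/4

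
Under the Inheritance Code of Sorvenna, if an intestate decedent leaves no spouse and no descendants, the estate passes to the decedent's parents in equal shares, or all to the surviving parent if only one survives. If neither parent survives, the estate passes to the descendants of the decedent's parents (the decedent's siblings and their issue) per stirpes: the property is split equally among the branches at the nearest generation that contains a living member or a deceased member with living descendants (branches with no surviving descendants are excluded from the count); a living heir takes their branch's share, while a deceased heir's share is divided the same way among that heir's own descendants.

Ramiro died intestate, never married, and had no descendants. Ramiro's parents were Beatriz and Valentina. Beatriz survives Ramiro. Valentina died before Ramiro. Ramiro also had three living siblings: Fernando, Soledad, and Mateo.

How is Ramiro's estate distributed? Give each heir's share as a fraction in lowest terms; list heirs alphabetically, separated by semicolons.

Beatriz 1

Only one parent, Beatriz, survives, so Beatriz takes the entire estate. The siblings take nothing because a surviving parent has priority.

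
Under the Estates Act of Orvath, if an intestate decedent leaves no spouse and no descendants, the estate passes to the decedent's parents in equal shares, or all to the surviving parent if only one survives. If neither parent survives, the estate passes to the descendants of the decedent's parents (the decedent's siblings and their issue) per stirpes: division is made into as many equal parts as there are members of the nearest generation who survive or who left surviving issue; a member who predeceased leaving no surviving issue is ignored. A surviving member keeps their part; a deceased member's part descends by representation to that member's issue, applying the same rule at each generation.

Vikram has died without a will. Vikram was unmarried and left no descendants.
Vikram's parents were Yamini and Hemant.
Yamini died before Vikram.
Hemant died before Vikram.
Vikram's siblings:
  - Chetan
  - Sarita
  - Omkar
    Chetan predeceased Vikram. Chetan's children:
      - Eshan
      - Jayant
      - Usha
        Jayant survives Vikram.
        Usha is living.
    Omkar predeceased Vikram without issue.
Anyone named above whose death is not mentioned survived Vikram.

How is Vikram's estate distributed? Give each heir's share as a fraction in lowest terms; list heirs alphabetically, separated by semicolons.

Neither parent survives and there are no descendants, so the estate passes to Vikram's siblings and their issue per stirpes.
Omkar left no surviving issue, so that branch lapses and is disregarded.
The estate is divided into 2 equal shares of 1/2 among Chetan, Sarita.
Chetan predeceased; the 1/2 allotted to Chetan's branch passes to Chetan's issue by representation.
The 1/2 is divided into 3 equal shares of 1/6 among Eshan, Jayant, Usha.
Eshan is living and takes 1/6.
Jayant is living and takes 1/6.
Usha is living and takes 1/6.
Sarita is living and takes 1/2.

Eshan 1/6; Jayant 1/6; Sarita 1/2; Usha 1/6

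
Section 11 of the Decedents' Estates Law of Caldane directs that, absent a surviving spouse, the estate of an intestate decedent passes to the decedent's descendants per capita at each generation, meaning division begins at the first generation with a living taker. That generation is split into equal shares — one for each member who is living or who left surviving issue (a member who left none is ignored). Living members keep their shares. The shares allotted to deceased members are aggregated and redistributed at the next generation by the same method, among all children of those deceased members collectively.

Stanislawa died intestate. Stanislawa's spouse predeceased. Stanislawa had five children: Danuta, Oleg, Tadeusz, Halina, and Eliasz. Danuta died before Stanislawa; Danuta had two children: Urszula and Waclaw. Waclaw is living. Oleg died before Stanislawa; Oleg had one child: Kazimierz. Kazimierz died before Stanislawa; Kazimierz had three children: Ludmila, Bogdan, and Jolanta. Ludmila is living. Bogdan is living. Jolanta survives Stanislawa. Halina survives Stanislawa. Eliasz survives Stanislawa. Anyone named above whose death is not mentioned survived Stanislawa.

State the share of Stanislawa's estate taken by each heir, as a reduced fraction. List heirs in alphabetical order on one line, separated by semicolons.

Bogdan 2/45; Eliasz 1/5; Halina 1/5; Jolanta 2/45; Ludmila 2/45; Tadeusz 1/5; Urszula 2/15; Waclaw 2/15

There is no surviving spouse, so the entire estate passes to Stanislawa's descendants per capita at each generation.
At generation 1 (Danuta, Oleg, Tadeusz, Halina, Eliasz) there are 5 shares of (1)/5 = 1/5 each.
Living: Tadeusz, Halina, and Eliasz — each takes 1/5.
Deceased: Danuta and Oleg. Their combined 2/5 is pooled and carried to generation 2.
At generation 2 (Urszula, Waclaw, Kazimierz) there are 3 shares of (2/5)/3 = 2/15 each.
Living: Urszula and Waclaw — each takes 2/15.
Deceased: Kazimierz. That 2/15 share is carried to generation 3.
At generation 3 (Ludmila, Bogdan, Jolanta) there are 3 shares of (2/15)/3 = 2/45 each.
Living: Ludmila, Bogdan, and Jolanta — each takes 2/45.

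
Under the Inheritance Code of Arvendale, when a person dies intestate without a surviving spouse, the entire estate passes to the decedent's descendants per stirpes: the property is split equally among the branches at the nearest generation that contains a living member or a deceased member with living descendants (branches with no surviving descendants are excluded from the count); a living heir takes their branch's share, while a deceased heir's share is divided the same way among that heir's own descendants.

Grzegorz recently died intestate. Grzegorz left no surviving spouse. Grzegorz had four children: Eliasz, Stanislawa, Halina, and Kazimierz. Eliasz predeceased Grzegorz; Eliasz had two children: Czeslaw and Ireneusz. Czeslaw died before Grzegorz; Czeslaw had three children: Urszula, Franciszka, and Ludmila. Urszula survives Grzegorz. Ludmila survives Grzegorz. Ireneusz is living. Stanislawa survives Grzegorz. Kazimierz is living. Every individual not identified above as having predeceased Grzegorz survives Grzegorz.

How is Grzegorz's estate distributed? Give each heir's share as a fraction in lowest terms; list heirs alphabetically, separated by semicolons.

There is no surviving spouse, so the entire estate passes to Grzegorz's descendants per stirpes.
The estate is divided into 4 equal shares of 1/4 among Eliasz, Stanislawa, Halina, Kazimierz.
Eliasz predeceased; the 1/4 allotted to Eliasz's branch passes to Eliasz's issue by representation.
The 1/4 is divided into 2 equal shares of 1/8 among Czeslaw, Ireneusz.
Czeslaw predeceased; the 1/8 allotted to Czeslaw's branch passes to Czeslaw's issue by representation.
The 1/8 is divided into 3 equal shares of 1/24 among Urszula, Franciszka, Ludmila.
Urszula is living and takes 1/24.
Franciszka is living and takes 1/24.
Ludmila is living and takes 1/24.
Ireneusz is living and takes 1/8.
Stanislawa is living and takes 1/4.
Halina is living and takes 1/4.
Kazimierz is living and takes 1/4.

Franciszka 1/24; Halina 1/4; Ireneusz 1/8; Kazimierz 1/4; Ludmila 1/24; Stanislawa 1/4; Urszula 1/24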